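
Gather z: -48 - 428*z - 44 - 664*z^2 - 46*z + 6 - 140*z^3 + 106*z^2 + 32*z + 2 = -140*z^3 - 558*z^2 - 442*z - 84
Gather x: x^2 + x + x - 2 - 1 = x^2 + 2*x - 3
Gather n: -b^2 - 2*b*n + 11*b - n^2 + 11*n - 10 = -b^2 + 11*b - n^2 + n*(11 - 2*b) - 10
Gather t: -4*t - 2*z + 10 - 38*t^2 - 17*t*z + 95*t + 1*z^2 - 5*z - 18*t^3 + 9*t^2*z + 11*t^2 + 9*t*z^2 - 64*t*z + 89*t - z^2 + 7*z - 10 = -18*t^3 + t^2*(9*z - 27) + t*(9*z^2 - 81*z + 180)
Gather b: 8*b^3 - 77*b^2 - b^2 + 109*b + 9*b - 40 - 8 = 8*b^3 - 78*b^2 + 118*b - 48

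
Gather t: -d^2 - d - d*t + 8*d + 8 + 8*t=-d^2 + 7*d + t*(8 - d) + 8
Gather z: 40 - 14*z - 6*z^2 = -6*z^2 - 14*z + 40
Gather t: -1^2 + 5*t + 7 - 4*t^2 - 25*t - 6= -4*t^2 - 20*t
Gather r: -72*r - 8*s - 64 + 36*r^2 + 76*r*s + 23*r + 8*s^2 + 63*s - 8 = 36*r^2 + r*(76*s - 49) + 8*s^2 + 55*s - 72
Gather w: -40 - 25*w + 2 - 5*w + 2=-30*w - 36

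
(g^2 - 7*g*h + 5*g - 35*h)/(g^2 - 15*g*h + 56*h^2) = (g + 5)/(g - 8*h)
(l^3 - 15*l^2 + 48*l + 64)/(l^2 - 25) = (l^3 - 15*l^2 + 48*l + 64)/(l^2 - 25)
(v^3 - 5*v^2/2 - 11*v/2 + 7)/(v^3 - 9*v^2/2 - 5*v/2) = (-2*v^3 + 5*v^2 + 11*v - 14)/(v*(-2*v^2 + 9*v + 5))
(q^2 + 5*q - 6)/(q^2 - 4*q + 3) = (q + 6)/(q - 3)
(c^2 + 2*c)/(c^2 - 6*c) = (c + 2)/(c - 6)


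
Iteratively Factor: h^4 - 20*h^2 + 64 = (h + 4)*(h^3 - 4*h^2 - 4*h + 16) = (h - 2)*(h + 4)*(h^2 - 2*h - 8) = (h - 2)*(h + 2)*(h + 4)*(h - 4)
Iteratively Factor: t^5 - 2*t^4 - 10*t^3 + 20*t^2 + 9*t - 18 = (t + 3)*(t^4 - 5*t^3 + 5*t^2 + 5*t - 6) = (t - 1)*(t + 3)*(t^3 - 4*t^2 + t + 6) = (t - 3)*(t - 1)*(t + 3)*(t^2 - t - 2) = (t - 3)*(t - 2)*(t - 1)*(t + 3)*(t + 1)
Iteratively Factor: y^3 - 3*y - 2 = (y + 1)*(y^2 - y - 2) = (y + 1)^2*(y - 2)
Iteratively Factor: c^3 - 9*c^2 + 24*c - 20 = (c - 2)*(c^2 - 7*c + 10) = (c - 5)*(c - 2)*(c - 2)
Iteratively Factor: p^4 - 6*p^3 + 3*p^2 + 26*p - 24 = (p - 4)*(p^3 - 2*p^2 - 5*p + 6) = (p - 4)*(p + 2)*(p^2 - 4*p + 3) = (p - 4)*(p - 1)*(p + 2)*(p - 3)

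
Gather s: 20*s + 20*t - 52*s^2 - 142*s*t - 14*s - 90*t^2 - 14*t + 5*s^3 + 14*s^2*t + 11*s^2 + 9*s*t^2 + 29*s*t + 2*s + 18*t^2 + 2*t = 5*s^3 + s^2*(14*t - 41) + s*(9*t^2 - 113*t + 8) - 72*t^2 + 8*t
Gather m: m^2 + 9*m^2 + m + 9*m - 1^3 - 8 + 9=10*m^2 + 10*m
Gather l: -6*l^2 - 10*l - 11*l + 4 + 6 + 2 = -6*l^2 - 21*l + 12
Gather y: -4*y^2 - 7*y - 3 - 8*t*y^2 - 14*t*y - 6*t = -6*t + y^2*(-8*t - 4) + y*(-14*t - 7) - 3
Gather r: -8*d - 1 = -8*d - 1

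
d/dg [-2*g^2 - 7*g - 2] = -4*g - 7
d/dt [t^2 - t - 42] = 2*t - 1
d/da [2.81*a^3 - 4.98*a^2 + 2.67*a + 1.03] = 8.43*a^2 - 9.96*a + 2.67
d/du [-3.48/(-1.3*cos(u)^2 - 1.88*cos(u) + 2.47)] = (9.048*cos(u) + 6.5424)*sin(u)/(1.3*cos(u)^2 + 1.88*cos(u) - 2.47)^2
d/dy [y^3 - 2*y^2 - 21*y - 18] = 3*y^2 - 4*y - 21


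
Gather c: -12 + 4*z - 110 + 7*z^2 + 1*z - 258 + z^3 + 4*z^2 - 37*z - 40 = z^3 + 11*z^2 - 32*z - 420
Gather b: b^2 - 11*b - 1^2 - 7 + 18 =b^2 - 11*b + 10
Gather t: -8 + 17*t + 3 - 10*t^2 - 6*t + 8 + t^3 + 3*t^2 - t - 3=t^3 - 7*t^2 + 10*t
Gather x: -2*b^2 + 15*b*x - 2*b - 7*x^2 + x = -2*b^2 - 2*b - 7*x^2 + x*(15*b + 1)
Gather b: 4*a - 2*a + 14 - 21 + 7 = 2*a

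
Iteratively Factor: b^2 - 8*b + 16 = (b - 4)*(b - 4)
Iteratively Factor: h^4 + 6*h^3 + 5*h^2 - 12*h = (h - 1)*(h^3 + 7*h^2 + 12*h) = h*(h - 1)*(h^2 + 7*h + 12) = h*(h - 1)*(h + 4)*(h + 3)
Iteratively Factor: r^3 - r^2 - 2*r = (r - 2)*(r^2 + r) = r*(r - 2)*(r + 1)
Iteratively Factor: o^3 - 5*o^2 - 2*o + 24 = (o - 3)*(o^2 - 2*o - 8) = (o - 3)*(o + 2)*(o - 4)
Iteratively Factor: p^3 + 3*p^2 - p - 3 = (p + 1)*(p^2 + 2*p - 3) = (p - 1)*(p + 1)*(p + 3)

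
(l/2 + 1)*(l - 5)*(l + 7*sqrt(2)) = l^3/2 - 3*l^2/2 + 7*sqrt(2)*l^2/2 - 21*sqrt(2)*l/2 - 5*l - 35*sqrt(2)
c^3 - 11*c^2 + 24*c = c*(c - 8)*(c - 3)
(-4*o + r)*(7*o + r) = -28*o^2 + 3*o*r + r^2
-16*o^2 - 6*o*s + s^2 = (-8*o + s)*(2*o + s)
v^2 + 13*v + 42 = (v + 6)*(v + 7)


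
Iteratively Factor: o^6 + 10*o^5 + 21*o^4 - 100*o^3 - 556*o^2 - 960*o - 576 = (o - 4)*(o^5 + 14*o^4 + 77*o^3 + 208*o^2 + 276*o + 144) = (o - 4)*(o + 2)*(o^4 + 12*o^3 + 53*o^2 + 102*o + 72) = (o - 4)*(o + 2)^2*(o^3 + 10*o^2 + 33*o + 36) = (o - 4)*(o + 2)^2*(o + 4)*(o^2 + 6*o + 9) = (o - 4)*(o + 2)^2*(o + 3)*(o + 4)*(o + 3)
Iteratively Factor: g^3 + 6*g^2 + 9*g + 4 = (g + 4)*(g^2 + 2*g + 1) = (g + 1)*(g + 4)*(g + 1)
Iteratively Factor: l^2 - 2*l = (l)*(l - 2)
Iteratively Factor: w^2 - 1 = (w + 1)*(w - 1)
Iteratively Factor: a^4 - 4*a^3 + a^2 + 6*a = (a + 1)*(a^3 - 5*a^2 + 6*a) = a*(a + 1)*(a^2 - 5*a + 6) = a*(a - 3)*(a + 1)*(a - 2)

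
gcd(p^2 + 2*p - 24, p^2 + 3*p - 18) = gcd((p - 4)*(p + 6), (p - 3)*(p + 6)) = p + 6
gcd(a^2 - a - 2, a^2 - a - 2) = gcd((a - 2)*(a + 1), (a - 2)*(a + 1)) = a^2 - a - 2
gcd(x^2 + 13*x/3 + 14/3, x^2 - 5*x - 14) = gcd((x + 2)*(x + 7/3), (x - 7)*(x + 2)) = x + 2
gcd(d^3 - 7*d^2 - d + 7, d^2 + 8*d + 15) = 1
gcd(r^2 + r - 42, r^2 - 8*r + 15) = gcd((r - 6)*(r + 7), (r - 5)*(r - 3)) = 1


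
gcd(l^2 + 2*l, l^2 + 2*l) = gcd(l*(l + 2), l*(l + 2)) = l^2 + 2*l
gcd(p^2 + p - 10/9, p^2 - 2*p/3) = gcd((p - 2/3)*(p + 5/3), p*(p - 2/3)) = p - 2/3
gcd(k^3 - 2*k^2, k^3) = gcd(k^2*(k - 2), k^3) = k^2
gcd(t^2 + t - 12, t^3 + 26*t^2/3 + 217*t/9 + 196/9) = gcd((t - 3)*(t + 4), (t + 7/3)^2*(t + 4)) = t + 4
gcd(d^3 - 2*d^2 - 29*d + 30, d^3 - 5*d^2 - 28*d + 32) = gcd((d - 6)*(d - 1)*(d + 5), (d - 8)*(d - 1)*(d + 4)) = d - 1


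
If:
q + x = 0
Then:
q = -x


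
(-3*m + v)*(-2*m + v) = 6*m^2 - 5*m*v + v^2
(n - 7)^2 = n^2 - 14*n + 49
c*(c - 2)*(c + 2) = c^3 - 4*c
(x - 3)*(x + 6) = x^2 + 3*x - 18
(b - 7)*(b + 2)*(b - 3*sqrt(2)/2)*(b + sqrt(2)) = b^4 - 5*b^3 - sqrt(2)*b^3/2 - 17*b^2 + 5*sqrt(2)*b^2/2 + 7*sqrt(2)*b + 15*b + 42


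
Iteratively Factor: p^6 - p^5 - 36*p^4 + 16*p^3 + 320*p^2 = (p)*(p^5 - p^4 - 36*p^3 + 16*p^2 + 320*p) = p*(p - 4)*(p^4 + 3*p^3 - 24*p^2 - 80*p) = p*(p - 4)*(p + 4)*(p^3 - p^2 - 20*p) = p^2*(p - 4)*(p + 4)*(p^2 - p - 20) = p^2*(p - 5)*(p - 4)*(p + 4)*(p + 4)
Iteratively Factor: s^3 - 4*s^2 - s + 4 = (s + 1)*(s^2 - 5*s + 4) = (s - 4)*(s + 1)*(s - 1)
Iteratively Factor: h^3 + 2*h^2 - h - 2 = (h + 2)*(h^2 - 1) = (h - 1)*(h + 2)*(h + 1)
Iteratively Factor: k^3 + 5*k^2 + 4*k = (k + 4)*(k^2 + k) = (k + 1)*(k + 4)*(k)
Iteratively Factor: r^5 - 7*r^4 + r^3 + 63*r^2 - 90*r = (r)*(r^4 - 7*r^3 + r^2 + 63*r - 90) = r*(r - 2)*(r^3 - 5*r^2 - 9*r + 45) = r*(r - 5)*(r - 2)*(r^2 - 9) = r*(r - 5)*(r - 3)*(r - 2)*(r + 3)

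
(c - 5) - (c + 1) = -6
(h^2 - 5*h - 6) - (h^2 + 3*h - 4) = -8*h - 2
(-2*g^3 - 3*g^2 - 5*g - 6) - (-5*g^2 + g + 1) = -2*g^3 + 2*g^2 - 6*g - 7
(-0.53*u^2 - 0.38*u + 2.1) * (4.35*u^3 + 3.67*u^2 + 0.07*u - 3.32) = -2.3055*u^5 - 3.5981*u^4 + 7.7033*u^3 + 9.44*u^2 + 1.4086*u - 6.972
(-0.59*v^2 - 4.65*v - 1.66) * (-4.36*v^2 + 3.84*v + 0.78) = 2.5724*v^4 + 18.0084*v^3 - 11.0786*v^2 - 10.0014*v - 1.2948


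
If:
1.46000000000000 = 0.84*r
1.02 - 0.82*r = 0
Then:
No Solution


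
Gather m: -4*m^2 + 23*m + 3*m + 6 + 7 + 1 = -4*m^2 + 26*m + 14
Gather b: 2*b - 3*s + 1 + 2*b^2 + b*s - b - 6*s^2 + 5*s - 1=2*b^2 + b*(s + 1) - 6*s^2 + 2*s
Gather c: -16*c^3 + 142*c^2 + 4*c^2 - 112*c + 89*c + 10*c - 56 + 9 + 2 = -16*c^3 + 146*c^2 - 13*c - 45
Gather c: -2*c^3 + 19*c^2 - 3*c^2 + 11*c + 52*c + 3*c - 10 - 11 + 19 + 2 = -2*c^3 + 16*c^2 + 66*c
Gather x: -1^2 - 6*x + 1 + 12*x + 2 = 6*x + 2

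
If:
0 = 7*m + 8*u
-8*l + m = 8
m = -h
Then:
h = 8*u/7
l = -u/7 - 1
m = -8*u/7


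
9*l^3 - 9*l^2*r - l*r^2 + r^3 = (-3*l + r)*(-l + r)*(3*l + r)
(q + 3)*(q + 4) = q^2 + 7*q + 12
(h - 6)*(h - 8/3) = h^2 - 26*h/3 + 16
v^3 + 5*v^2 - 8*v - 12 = (v - 2)*(v + 1)*(v + 6)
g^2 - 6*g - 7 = (g - 7)*(g + 1)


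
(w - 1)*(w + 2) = w^2 + w - 2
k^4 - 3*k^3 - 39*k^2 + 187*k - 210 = (k - 5)*(k - 3)*(k - 2)*(k + 7)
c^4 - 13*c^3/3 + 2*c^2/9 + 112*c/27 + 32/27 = (c - 4)*(c - 4/3)*(c + 1/3)*(c + 2/3)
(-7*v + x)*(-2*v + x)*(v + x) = 14*v^3 + 5*v^2*x - 8*v*x^2 + x^3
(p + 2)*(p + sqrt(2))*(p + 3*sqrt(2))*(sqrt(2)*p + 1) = sqrt(2)*p^4 + 2*sqrt(2)*p^3 + 9*p^3 + 10*sqrt(2)*p^2 + 18*p^2 + 6*p + 20*sqrt(2)*p + 12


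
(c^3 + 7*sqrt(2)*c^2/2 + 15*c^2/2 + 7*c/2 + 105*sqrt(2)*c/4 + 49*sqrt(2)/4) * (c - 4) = c^4 + 7*c^3/2 + 7*sqrt(2)*c^3/2 - 53*c^2/2 + 49*sqrt(2)*c^2/4 - 371*sqrt(2)*c/4 - 14*c - 49*sqrt(2)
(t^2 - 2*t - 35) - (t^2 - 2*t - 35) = 0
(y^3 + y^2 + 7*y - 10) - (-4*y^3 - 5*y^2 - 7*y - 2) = 5*y^3 + 6*y^2 + 14*y - 8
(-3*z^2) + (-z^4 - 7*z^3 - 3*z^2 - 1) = -z^4 - 7*z^3 - 6*z^2 - 1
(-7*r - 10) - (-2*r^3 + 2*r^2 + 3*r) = 2*r^3 - 2*r^2 - 10*r - 10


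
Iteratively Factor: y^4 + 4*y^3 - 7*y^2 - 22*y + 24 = (y + 3)*(y^3 + y^2 - 10*y + 8) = (y + 3)*(y + 4)*(y^2 - 3*y + 2) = (y - 1)*(y + 3)*(y + 4)*(y - 2)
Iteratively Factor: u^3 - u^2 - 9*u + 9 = (u - 3)*(u^2 + 2*u - 3) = (u - 3)*(u + 3)*(u - 1)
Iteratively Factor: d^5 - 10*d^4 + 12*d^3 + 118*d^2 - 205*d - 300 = (d - 4)*(d^4 - 6*d^3 - 12*d^2 + 70*d + 75) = (d - 4)*(d + 3)*(d^3 - 9*d^2 + 15*d + 25) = (d - 5)*(d - 4)*(d + 3)*(d^2 - 4*d - 5) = (d - 5)^2*(d - 4)*(d + 3)*(d + 1)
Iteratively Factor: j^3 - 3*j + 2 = (j + 2)*(j^2 - 2*j + 1) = (j - 1)*(j + 2)*(j - 1)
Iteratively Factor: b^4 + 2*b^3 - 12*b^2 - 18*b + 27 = (b + 3)*(b^3 - b^2 - 9*b + 9) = (b + 3)^2*(b^2 - 4*b + 3) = (b - 3)*(b + 3)^2*(b - 1)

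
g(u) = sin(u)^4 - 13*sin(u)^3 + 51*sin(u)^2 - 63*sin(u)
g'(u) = 4*sin(u)^3*cos(u) - 39*sin(u)^2*cos(u) + 102*sin(u)*cos(u) - 63*cos(u)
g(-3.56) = -18.02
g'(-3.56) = 25.34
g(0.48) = -19.45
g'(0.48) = -21.13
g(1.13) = -24.21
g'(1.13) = 0.13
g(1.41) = -24.05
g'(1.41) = 0.57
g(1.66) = -24.02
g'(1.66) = -0.34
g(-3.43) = -14.09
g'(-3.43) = 35.52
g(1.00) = -24.15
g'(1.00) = -1.30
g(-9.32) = 7.16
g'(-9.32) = 73.69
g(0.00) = 0.00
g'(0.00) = -63.00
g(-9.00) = 35.56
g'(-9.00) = 101.99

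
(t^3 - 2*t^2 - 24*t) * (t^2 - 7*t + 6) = t^5 - 9*t^4 - 4*t^3 + 156*t^2 - 144*t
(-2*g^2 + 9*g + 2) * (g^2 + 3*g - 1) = -2*g^4 + 3*g^3 + 31*g^2 - 3*g - 2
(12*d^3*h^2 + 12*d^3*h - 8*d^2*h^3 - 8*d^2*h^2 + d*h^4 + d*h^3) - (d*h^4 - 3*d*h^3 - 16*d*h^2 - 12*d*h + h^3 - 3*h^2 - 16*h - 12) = 12*d^3*h^2 + 12*d^3*h - 8*d^2*h^3 - 8*d^2*h^2 + 4*d*h^3 + 16*d*h^2 + 12*d*h - h^3 + 3*h^2 + 16*h + 12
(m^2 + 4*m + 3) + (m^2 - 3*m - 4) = 2*m^2 + m - 1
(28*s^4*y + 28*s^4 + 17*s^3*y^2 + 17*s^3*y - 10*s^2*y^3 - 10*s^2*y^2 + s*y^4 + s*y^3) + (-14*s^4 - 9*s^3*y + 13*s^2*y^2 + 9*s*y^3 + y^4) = 28*s^4*y + 14*s^4 + 17*s^3*y^2 + 8*s^3*y - 10*s^2*y^3 + 3*s^2*y^2 + s*y^4 + 10*s*y^3 + y^4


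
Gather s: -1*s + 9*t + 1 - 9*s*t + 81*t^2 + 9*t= s*(-9*t - 1) + 81*t^2 + 18*t + 1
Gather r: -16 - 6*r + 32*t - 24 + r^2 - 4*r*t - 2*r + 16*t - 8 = r^2 + r*(-4*t - 8) + 48*t - 48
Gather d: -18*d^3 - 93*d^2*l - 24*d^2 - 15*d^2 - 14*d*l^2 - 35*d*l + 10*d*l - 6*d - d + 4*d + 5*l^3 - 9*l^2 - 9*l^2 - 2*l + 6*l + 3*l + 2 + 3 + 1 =-18*d^3 + d^2*(-93*l - 39) + d*(-14*l^2 - 25*l - 3) + 5*l^3 - 18*l^2 + 7*l + 6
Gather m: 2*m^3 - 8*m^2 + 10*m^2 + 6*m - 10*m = 2*m^3 + 2*m^2 - 4*m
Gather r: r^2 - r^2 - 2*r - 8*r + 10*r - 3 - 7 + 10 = 0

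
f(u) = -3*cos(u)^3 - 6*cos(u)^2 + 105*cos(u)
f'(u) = 9*sin(u)*cos(u)^2 + 12*sin(u)*cos(u) - 105*sin(u)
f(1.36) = 21.68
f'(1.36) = -99.84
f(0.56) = 82.83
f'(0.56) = -46.94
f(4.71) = -0.25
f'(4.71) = 105.03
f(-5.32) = 57.43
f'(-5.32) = -78.17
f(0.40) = 89.28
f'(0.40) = -33.61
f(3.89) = -78.98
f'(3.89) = 74.14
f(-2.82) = -102.46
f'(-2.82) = 34.23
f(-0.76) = 71.81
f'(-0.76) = 63.09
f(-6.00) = 92.63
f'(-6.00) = -23.80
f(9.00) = -98.38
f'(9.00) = -44.70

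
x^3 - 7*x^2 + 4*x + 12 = (x - 6)*(x - 2)*(x + 1)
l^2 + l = l*(l + 1)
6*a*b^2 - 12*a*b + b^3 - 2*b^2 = b*(6*a + b)*(b - 2)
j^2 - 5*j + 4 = (j - 4)*(j - 1)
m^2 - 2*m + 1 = (m - 1)^2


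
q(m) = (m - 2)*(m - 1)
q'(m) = 2*m - 3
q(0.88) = 0.13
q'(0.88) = -1.24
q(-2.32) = 14.34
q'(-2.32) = -7.64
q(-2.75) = 17.81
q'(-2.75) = -8.50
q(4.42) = 8.28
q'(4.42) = 5.84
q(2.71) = 1.21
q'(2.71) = 2.42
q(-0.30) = 2.99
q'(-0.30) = -3.60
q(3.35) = 3.17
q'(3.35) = 3.70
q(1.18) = -0.15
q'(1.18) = -0.64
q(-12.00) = 182.00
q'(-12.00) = -27.00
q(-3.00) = 20.00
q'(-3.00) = -9.00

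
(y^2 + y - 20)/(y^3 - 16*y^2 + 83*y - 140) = (y + 5)/(y^2 - 12*y + 35)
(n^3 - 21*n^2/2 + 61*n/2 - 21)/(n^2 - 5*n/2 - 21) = (2*n^2 - 9*n + 7)/(2*n + 7)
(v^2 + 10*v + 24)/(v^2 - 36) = (v + 4)/(v - 6)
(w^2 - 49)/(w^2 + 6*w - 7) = (w - 7)/(w - 1)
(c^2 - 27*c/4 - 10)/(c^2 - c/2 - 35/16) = 4*(c - 8)/(4*c - 7)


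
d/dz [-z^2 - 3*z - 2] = -2*z - 3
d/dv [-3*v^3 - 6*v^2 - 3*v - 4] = -9*v^2 - 12*v - 3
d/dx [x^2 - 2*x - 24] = 2*x - 2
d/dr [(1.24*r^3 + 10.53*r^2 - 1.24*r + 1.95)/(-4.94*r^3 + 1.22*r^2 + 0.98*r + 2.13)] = (53.531*r^4 - 9.8208*r^3 + 48.6548*r^2 + 40.0998*r - 4.5522)/(24.4036*r^6 - 12.0536*r^5 - 8.194*r^4 - 18.6532*r^3 + 6.1576*r^2 + 4.1748*r + 4.5369)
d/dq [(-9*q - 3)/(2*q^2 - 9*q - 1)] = 6*(3*q^2 + 2*q - 3)/(4*q^4 - 36*q^3 + 77*q^2 + 18*q + 1)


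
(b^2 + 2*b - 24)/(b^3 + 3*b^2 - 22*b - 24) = 1/(b + 1)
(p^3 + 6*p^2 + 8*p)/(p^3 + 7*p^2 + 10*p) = (p + 4)/(p + 5)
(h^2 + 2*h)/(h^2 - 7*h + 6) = h*(h + 2)/(h^2 - 7*h + 6)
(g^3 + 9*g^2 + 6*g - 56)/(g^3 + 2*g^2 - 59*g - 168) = (g^2 + 2*g - 8)/(g^2 - 5*g - 24)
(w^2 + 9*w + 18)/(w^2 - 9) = (w + 6)/(w - 3)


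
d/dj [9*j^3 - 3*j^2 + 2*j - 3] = 27*j^2 - 6*j + 2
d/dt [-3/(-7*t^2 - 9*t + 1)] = 3*(-14*t - 9)/(7*t^2 + 9*t - 1)^2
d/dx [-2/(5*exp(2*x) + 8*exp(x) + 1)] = (20*exp(x) + 16)*exp(x)/(5*exp(2*x) + 8*exp(x) + 1)^2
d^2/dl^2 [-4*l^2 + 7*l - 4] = -8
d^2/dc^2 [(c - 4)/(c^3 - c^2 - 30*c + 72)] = 6*(c^2 + 3*c + 9)/(c^6 + 9*c^5 - 27*c^4 - 297*c^3 + 486*c^2 + 2916*c - 5832)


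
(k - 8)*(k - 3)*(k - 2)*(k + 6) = k^4 - 7*k^3 - 32*k^2 + 228*k - 288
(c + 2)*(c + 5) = c^2 + 7*c + 10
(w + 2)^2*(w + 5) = w^3 + 9*w^2 + 24*w + 20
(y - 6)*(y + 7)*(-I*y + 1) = -I*y^3 + y^2 - I*y^2 + y + 42*I*y - 42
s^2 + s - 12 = (s - 3)*(s + 4)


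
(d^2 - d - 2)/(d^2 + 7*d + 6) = (d - 2)/(d + 6)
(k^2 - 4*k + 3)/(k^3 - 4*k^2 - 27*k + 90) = (k - 1)/(k^2 - k - 30)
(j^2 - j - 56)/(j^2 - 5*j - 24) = (j + 7)/(j + 3)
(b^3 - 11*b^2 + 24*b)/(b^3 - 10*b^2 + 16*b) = (b - 3)/(b - 2)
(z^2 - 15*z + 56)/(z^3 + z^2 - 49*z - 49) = (z - 8)/(z^2 + 8*z + 7)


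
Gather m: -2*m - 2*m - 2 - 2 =-4*m - 4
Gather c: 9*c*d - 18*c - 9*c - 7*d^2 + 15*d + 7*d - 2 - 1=c*(9*d - 27) - 7*d^2 + 22*d - 3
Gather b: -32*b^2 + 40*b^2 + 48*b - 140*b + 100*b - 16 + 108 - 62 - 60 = 8*b^2 + 8*b - 30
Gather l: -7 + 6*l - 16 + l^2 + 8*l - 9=l^2 + 14*l - 32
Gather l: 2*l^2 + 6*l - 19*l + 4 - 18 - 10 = 2*l^2 - 13*l - 24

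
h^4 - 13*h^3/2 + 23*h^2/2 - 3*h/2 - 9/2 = (h - 3)^2*(h - 1)*(h + 1/2)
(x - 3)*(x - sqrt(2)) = x^2 - 3*x - sqrt(2)*x + 3*sqrt(2)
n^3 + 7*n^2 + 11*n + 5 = (n + 1)^2*(n + 5)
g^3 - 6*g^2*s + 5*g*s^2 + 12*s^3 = (g - 4*s)*(g - 3*s)*(g + s)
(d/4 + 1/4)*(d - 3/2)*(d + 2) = d^3/4 + 3*d^2/8 - 5*d/8 - 3/4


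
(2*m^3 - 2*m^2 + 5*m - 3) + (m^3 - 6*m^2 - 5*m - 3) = 3*m^3 - 8*m^2 - 6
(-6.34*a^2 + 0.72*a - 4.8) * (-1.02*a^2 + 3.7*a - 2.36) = 6.4668*a^4 - 24.1924*a^3 + 22.5224*a^2 - 19.4592*a + 11.328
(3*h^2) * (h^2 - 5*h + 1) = 3*h^4 - 15*h^3 + 3*h^2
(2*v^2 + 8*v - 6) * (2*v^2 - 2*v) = 4*v^4 + 12*v^3 - 28*v^2 + 12*v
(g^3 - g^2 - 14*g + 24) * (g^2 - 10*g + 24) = g^5 - 11*g^4 + 20*g^3 + 140*g^2 - 576*g + 576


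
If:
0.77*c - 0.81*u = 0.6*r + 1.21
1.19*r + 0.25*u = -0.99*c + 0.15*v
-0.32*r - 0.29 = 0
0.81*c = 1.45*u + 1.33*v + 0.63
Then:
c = 1.04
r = -0.91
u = 0.17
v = -0.02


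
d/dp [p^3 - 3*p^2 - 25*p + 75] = 3*p^2 - 6*p - 25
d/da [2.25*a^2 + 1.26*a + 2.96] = 4.5*a + 1.26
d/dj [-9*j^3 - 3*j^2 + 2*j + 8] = -27*j^2 - 6*j + 2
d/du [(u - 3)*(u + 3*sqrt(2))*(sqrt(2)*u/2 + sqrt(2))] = 3*sqrt(2)*u^2/2 - sqrt(2)*u + 6*u - 3*sqrt(2) - 3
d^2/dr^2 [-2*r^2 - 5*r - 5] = -4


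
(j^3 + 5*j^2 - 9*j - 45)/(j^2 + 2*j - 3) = (j^2 + 2*j - 15)/(j - 1)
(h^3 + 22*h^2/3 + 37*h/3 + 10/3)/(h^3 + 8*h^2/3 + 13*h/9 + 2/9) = 3*(h + 5)/(3*h + 1)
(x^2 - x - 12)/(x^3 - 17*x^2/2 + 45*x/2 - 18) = 2*(x + 3)/(2*x^2 - 9*x + 9)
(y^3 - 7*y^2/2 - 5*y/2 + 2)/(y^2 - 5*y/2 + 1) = (y^2 - 3*y - 4)/(y - 2)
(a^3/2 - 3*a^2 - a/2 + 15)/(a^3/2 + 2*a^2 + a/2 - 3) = (a^2 - 8*a + 15)/(a^2 + 2*a - 3)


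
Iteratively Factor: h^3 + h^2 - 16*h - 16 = (h + 1)*(h^2 - 16) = (h - 4)*(h + 1)*(h + 4)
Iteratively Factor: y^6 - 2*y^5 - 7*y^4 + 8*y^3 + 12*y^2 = (y)*(y^5 - 2*y^4 - 7*y^3 + 8*y^2 + 12*y) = y*(y - 2)*(y^4 - 7*y^2 - 6*y) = y*(y - 2)*(y + 2)*(y^3 - 2*y^2 - 3*y) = y*(y - 3)*(y - 2)*(y + 2)*(y^2 + y) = y*(y - 3)*(y - 2)*(y + 1)*(y + 2)*(y)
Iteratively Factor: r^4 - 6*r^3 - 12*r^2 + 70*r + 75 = (r - 5)*(r^3 - r^2 - 17*r - 15) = (r - 5)*(r + 1)*(r^2 - 2*r - 15) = (r - 5)*(r + 1)*(r + 3)*(r - 5)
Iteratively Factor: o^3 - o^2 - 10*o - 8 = (o - 4)*(o^2 + 3*o + 2) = (o - 4)*(o + 1)*(o + 2)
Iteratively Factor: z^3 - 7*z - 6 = (z - 3)*(z^2 + 3*z + 2) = (z - 3)*(z + 2)*(z + 1)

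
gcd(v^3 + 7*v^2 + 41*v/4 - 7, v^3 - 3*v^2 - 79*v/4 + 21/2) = v^2 + 3*v - 7/4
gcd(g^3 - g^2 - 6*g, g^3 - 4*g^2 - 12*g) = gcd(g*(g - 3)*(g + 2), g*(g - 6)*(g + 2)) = g^2 + 2*g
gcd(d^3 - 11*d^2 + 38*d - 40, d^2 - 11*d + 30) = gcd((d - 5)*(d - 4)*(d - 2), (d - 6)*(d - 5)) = d - 5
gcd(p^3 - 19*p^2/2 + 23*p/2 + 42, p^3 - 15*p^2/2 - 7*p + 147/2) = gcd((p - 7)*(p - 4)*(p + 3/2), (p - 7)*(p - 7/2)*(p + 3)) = p - 7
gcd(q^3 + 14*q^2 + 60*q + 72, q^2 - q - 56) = 1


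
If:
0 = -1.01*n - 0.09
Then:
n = -0.09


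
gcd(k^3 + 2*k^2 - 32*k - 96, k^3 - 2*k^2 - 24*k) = k^2 - 2*k - 24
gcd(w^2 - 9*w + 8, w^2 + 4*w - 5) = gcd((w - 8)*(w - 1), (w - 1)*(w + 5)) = w - 1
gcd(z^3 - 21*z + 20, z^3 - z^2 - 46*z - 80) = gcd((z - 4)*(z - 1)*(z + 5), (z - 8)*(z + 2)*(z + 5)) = z + 5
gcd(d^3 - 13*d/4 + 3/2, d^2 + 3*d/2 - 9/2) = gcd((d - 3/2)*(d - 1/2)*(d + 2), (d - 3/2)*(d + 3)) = d - 3/2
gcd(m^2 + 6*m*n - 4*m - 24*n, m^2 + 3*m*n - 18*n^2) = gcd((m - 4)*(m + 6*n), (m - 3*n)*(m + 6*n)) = m + 6*n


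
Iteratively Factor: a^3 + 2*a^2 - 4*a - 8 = (a - 2)*(a^2 + 4*a + 4) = (a - 2)*(a + 2)*(a + 2)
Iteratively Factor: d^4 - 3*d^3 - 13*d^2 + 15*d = (d - 1)*(d^3 - 2*d^2 - 15*d) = (d - 5)*(d - 1)*(d^2 + 3*d) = d*(d - 5)*(d - 1)*(d + 3)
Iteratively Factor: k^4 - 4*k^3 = (k)*(k^3 - 4*k^2) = k^2*(k^2 - 4*k) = k^2*(k - 4)*(k)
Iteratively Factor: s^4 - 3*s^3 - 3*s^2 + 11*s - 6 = (s - 3)*(s^3 - 3*s + 2) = (s - 3)*(s - 1)*(s^2 + s - 2) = (s - 3)*(s - 1)*(s + 2)*(s - 1)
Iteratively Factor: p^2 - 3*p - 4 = (p + 1)*(p - 4)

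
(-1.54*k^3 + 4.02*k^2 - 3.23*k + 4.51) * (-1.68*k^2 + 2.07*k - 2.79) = 2.5872*k^5 - 9.9414*k^4 + 18.0444*k^3 - 25.4787*k^2 + 18.3474*k - 12.5829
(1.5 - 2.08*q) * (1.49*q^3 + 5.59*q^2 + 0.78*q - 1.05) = -3.0992*q^4 - 9.3922*q^3 + 6.7626*q^2 + 3.354*q - 1.575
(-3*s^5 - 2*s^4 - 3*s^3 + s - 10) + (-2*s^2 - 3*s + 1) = -3*s^5 - 2*s^4 - 3*s^3 - 2*s^2 - 2*s - 9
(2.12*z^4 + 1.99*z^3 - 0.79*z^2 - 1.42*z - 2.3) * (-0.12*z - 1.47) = -0.2544*z^5 - 3.3552*z^4 - 2.8305*z^3 + 1.3317*z^2 + 2.3634*z + 3.381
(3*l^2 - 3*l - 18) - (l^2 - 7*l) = 2*l^2 + 4*l - 18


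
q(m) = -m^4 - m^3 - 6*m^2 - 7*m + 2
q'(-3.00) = 110.00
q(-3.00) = -85.00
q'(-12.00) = 6617.00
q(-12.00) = -19786.00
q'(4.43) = -466.79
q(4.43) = -618.83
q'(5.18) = -705.62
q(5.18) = -1054.22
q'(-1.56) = 19.60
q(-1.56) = -3.81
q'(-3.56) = 178.17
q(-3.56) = -164.62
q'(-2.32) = 54.64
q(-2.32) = -30.54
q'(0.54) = -14.98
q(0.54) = -3.77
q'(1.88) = -66.74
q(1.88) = -51.50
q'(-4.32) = 311.34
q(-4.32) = -347.40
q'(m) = -4*m^3 - 3*m^2 - 12*m - 7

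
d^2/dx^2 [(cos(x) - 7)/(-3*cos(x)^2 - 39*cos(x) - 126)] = (9*(1 - cos(2*x))^2*cos(x) - 41*(1 - cos(2*x))^2 + 23953*cos(x) - 1186*cos(2*x) - 519*cos(3*x) - 2*cos(5*x) + 10458)/(12*(cos(x) + 6)^3*(cos(x) + 7)^3)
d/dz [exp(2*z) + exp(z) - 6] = (2*exp(z) + 1)*exp(z)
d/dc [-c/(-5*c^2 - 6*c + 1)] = (-5*c^2 - 1)/(25*c^4 + 60*c^3 + 26*c^2 - 12*c + 1)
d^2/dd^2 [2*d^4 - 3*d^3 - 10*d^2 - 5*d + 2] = 24*d^2 - 18*d - 20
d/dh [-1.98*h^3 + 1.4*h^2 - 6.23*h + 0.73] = -5.94*h^2 + 2.8*h - 6.23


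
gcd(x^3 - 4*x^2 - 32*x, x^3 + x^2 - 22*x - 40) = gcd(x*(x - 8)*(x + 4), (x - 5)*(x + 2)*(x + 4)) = x + 4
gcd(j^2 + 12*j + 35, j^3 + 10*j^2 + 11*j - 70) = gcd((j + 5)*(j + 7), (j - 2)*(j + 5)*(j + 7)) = j^2 + 12*j + 35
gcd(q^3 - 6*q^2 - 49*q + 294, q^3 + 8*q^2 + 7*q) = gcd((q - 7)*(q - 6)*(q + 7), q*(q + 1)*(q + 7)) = q + 7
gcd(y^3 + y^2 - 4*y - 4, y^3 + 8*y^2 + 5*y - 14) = y + 2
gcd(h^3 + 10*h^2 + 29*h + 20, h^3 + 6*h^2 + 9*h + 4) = h^2 + 5*h + 4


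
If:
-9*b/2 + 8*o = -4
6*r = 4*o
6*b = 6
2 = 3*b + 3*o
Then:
No Solution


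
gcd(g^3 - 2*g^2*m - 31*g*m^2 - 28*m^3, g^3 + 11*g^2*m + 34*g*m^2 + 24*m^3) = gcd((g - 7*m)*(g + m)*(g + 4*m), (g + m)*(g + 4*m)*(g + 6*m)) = g^2 + 5*g*m + 4*m^2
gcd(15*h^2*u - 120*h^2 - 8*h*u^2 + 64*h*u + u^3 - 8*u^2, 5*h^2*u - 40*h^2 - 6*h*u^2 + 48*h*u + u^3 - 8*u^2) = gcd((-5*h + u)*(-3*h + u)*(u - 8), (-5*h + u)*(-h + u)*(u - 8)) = -5*h*u + 40*h + u^2 - 8*u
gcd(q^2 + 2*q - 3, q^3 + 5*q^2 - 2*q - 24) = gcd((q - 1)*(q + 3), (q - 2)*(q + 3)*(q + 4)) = q + 3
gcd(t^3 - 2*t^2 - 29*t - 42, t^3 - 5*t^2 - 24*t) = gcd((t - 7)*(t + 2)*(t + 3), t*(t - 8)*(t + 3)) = t + 3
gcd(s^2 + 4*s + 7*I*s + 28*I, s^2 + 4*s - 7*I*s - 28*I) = s + 4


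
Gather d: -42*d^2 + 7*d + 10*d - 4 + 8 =-42*d^2 + 17*d + 4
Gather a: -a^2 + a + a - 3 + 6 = -a^2 + 2*a + 3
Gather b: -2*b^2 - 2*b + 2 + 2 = -2*b^2 - 2*b + 4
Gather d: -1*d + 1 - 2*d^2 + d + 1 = 2 - 2*d^2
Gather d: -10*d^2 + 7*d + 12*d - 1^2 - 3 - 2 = -10*d^2 + 19*d - 6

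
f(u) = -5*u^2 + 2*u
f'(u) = 2 - 10*u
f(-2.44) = -34.65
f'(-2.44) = 26.40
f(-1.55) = -15.11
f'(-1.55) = 17.50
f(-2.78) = -44.20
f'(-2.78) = 29.80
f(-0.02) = -0.04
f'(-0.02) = 2.20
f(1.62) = -9.88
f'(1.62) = -14.20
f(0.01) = 0.02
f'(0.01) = 1.90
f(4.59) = -96.16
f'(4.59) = -43.90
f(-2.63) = -39.84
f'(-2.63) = 28.30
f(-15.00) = -1155.00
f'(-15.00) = 152.00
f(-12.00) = -744.00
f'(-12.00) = 122.00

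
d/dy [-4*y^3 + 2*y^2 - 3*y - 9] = -12*y^2 + 4*y - 3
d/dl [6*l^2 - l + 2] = 12*l - 1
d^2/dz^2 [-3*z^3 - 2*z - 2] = -18*z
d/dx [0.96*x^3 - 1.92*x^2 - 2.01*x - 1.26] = 2.88*x^2 - 3.84*x - 2.01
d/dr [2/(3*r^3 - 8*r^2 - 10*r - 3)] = 2*(-9*r^2 + 16*r + 10)/(-3*r^3 + 8*r^2 + 10*r + 3)^2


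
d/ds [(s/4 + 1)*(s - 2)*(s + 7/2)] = 3*s^2/4 + 11*s/4 - 1/4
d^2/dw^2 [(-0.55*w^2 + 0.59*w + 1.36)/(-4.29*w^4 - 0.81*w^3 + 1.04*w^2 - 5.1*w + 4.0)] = (60.73353*w^8 - 118.833858*w^7 - 527.765106*w^6 - 272.70585*w^5 + 391.825872*w^4 - 268.798444*w^3 - 359.253216*w^2 + 31.56864*w - 65.904)/(78.953589*w^12 + 44.721963*w^11 - 48.976785*w^10 + 260.430795*w^9 - 102.6441*w^8 - 207.255942*w^7 + 407.051596*w^6 - 425.12562*w^5 + 12.6456*w^4 + 298.827*w^3 - 362.04*w^2 + 244.8*w - 64.0)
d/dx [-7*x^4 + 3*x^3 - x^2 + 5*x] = -28*x^3 + 9*x^2 - 2*x + 5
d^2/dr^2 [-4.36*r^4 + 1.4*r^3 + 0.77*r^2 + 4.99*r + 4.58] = -52.32*r^2 + 8.4*r + 1.54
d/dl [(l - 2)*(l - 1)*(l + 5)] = 3*l^2 + 4*l - 13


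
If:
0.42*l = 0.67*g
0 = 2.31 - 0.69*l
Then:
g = 2.10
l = 3.35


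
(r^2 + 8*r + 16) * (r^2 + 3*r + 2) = r^4 + 11*r^3 + 42*r^2 + 64*r + 32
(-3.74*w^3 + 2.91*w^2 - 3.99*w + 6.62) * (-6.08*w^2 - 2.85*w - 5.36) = 22.7392*w^5 - 7.0338*w^4 + 36.0121*w^3 - 44.4757*w^2 + 2.5194*w - 35.4832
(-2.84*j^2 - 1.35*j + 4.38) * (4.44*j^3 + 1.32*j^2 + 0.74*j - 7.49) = -12.6096*j^5 - 9.7428*j^4 + 15.5636*j^3 + 26.0542*j^2 + 13.3527*j - 32.8062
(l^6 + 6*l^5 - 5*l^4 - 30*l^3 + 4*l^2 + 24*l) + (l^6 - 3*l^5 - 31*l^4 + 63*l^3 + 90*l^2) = 2*l^6 + 3*l^5 - 36*l^4 + 33*l^3 + 94*l^2 + 24*l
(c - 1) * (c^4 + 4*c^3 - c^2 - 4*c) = c^5 + 3*c^4 - 5*c^3 - 3*c^2 + 4*c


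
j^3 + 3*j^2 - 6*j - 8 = (j - 2)*(j + 1)*(j + 4)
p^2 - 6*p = p*(p - 6)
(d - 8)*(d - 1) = d^2 - 9*d + 8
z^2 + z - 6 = (z - 2)*(z + 3)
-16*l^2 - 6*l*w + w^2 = (-8*l + w)*(2*l + w)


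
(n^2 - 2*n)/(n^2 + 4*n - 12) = n/(n + 6)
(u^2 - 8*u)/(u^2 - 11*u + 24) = u/(u - 3)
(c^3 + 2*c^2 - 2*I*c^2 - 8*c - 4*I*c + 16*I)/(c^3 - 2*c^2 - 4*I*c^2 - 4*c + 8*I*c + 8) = (c + 4)/(c - 2*I)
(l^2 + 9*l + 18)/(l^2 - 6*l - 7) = (l^2 + 9*l + 18)/(l^2 - 6*l - 7)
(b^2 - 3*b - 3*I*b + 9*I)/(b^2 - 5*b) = (b^2 - 3*b - 3*I*b + 9*I)/(b*(b - 5))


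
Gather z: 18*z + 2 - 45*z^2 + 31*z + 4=-45*z^2 + 49*z + 6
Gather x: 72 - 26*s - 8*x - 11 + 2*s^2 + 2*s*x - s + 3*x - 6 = 2*s^2 - 27*s + x*(2*s - 5) + 55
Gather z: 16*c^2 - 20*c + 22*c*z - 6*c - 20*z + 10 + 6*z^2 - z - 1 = 16*c^2 - 26*c + 6*z^2 + z*(22*c - 21) + 9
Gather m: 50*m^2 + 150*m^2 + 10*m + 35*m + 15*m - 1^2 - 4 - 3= 200*m^2 + 60*m - 8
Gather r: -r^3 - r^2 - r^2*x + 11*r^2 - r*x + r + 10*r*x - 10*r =-r^3 + r^2*(10 - x) + r*(9*x - 9)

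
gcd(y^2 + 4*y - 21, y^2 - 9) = y - 3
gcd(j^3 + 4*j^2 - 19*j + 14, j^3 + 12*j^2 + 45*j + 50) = 1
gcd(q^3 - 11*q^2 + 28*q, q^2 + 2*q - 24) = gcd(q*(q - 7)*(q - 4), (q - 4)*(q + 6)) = q - 4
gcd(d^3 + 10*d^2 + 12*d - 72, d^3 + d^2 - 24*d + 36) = d^2 + 4*d - 12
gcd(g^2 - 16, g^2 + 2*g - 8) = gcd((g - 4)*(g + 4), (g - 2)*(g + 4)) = g + 4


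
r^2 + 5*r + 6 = (r + 2)*(r + 3)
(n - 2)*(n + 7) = n^2 + 5*n - 14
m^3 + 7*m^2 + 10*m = m*(m + 2)*(m + 5)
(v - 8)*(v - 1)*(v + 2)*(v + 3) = v^4 - 4*v^3 - 31*v^2 - 14*v + 48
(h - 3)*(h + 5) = h^2 + 2*h - 15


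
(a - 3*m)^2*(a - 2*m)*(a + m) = a^4 - 7*a^3*m + 13*a^2*m^2 + 3*a*m^3 - 18*m^4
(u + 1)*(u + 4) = u^2 + 5*u + 4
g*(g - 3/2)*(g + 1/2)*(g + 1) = g^4 - 7*g^2/4 - 3*g/4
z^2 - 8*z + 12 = (z - 6)*(z - 2)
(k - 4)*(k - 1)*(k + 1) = k^3 - 4*k^2 - k + 4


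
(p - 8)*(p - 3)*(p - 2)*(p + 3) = p^4 - 10*p^3 + 7*p^2 + 90*p - 144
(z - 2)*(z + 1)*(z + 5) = z^3 + 4*z^2 - 7*z - 10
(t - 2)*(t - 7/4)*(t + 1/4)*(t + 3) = t^4 - t^3/2 - 127*t^2/16 + 137*t/16 + 21/8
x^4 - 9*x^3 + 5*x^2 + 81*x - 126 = (x - 7)*(x - 3)*(x - 2)*(x + 3)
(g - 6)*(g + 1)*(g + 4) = g^3 - g^2 - 26*g - 24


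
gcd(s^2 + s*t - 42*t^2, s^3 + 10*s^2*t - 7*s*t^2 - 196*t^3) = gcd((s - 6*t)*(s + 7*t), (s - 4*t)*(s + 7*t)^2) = s + 7*t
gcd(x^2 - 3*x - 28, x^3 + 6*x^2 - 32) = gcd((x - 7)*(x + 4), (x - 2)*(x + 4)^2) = x + 4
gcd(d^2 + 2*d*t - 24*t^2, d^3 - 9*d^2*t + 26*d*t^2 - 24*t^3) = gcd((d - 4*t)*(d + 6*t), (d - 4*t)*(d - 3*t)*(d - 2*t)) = -d + 4*t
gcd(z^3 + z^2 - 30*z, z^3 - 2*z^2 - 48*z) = z^2 + 6*z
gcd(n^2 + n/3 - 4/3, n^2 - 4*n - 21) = 1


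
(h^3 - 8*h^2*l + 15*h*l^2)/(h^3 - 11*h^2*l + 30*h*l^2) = (h - 3*l)/(h - 6*l)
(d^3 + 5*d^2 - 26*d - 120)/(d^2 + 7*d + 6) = (d^2 - d - 20)/(d + 1)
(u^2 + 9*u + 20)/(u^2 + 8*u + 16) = (u + 5)/(u + 4)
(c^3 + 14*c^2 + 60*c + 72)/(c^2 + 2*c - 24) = (c^2 + 8*c + 12)/(c - 4)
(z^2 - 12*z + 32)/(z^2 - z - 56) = (z - 4)/(z + 7)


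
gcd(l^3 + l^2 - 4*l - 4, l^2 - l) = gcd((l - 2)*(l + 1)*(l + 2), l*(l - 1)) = 1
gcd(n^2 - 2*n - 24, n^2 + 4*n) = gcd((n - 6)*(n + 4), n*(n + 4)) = n + 4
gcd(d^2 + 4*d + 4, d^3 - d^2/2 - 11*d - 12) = d + 2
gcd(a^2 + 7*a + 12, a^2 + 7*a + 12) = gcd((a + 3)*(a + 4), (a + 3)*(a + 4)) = a^2 + 7*a + 12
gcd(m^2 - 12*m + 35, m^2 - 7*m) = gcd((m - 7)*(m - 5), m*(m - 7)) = m - 7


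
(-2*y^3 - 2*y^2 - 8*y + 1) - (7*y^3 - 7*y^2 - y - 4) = -9*y^3 + 5*y^2 - 7*y + 5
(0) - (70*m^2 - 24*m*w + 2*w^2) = -70*m^2 + 24*m*w - 2*w^2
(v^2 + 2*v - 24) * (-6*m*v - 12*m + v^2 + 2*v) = -6*m*v^3 - 24*m*v^2 + 120*m*v + 288*m + v^4 + 4*v^3 - 20*v^2 - 48*v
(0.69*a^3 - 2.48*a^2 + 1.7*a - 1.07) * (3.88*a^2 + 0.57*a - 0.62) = 2.6772*a^5 - 9.2291*a^4 + 4.7546*a^3 - 1.645*a^2 - 1.6639*a + 0.6634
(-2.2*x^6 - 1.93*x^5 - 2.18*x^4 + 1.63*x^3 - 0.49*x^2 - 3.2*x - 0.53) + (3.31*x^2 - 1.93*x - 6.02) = -2.2*x^6 - 1.93*x^5 - 2.18*x^4 + 1.63*x^3 + 2.82*x^2 - 5.13*x - 6.55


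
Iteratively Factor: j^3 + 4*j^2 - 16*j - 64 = (j + 4)*(j^2 - 16) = (j - 4)*(j + 4)*(j + 4)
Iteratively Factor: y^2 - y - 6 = (y + 2)*(y - 3)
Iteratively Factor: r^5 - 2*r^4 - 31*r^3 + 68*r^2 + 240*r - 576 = (r + 4)*(r^4 - 6*r^3 - 7*r^2 + 96*r - 144) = (r - 3)*(r + 4)*(r^3 - 3*r^2 - 16*r + 48) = (r - 4)*(r - 3)*(r + 4)*(r^2 + r - 12) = (r - 4)*(r - 3)^2*(r + 4)*(r + 4)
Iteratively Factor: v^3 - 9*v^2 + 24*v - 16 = (v - 4)*(v^2 - 5*v + 4) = (v - 4)^2*(v - 1)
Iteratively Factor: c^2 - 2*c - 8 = (c + 2)*(c - 4)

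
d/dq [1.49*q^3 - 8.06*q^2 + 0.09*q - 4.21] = 4.47*q^2 - 16.12*q + 0.09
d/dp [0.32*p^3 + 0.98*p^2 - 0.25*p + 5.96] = 0.96*p^2 + 1.96*p - 0.25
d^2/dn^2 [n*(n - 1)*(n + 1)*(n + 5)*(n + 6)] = 20*n^3 + 132*n^2 + 174*n - 22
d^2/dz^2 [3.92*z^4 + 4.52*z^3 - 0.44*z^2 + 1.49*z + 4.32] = 47.04*z^2 + 27.12*z - 0.88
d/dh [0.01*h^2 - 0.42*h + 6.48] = 0.02*h - 0.42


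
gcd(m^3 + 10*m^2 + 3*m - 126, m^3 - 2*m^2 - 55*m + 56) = m + 7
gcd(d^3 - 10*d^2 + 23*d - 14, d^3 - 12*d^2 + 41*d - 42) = d^2 - 9*d + 14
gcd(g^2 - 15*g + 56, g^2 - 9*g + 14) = g - 7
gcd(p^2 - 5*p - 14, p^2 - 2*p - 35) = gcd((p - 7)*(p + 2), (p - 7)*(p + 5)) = p - 7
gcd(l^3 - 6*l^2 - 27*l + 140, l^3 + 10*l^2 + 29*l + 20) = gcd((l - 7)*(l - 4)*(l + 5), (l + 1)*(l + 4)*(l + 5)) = l + 5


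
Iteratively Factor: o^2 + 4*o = (o)*(o + 4)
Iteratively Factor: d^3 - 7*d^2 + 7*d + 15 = (d - 3)*(d^2 - 4*d - 5) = (d - 3)*(d + 1)*(d - 5)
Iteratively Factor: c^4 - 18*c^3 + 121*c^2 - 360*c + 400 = (c - 5)*(c^3 - 13*c^2 + 56*c - 80) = (c - 5)*(c - 4)*(c^2 - 9*c + 20) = (c - 5)*(c - 4)^2*(c - 5)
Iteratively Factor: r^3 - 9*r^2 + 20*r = (r)*(r^2 - 9*r + 20) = r*(r - 4)*(r - 5)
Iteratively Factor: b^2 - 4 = (b + 2)*(b - 2)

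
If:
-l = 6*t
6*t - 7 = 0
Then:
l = -7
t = 7/6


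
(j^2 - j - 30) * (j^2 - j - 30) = j^4 - 2*j^3 - 59*j^2 + 60*j + 900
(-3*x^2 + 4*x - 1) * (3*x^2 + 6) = -9*x^4 + 12*x^3 - 21*x^2 + 24*x - 6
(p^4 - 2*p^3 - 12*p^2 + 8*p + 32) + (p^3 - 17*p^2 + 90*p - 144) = p^4 - p^3 - 29*p^2 + 98*p - 112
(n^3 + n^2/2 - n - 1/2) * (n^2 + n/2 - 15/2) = n^5 + n^4 - 33*n^3/4 - 19*n^2/4 + 29*n/4 + 15/4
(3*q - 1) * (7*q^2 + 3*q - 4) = 21*q^3 + 2*q^2 - 15*q + 4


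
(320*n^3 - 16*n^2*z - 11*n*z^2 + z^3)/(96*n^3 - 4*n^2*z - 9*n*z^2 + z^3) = (-40*n^2 - 3*n*z + z^2)/(-12*n^2 - n*z + z^2)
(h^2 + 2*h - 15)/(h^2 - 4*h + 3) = (h + 5)/(h - 1)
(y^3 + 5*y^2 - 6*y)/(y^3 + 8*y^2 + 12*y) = (y - 1)/(y + 2)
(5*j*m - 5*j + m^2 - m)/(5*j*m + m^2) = (m - 1)/m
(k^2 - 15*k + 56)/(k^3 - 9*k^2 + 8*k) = (k - 7)/(k*(k - 1))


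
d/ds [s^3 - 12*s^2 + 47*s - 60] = 3*s^2 - 24*s + 47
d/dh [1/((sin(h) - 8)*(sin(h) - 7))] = (15 - 2*sin(h))*cos(h)/((sin(h) - 8)^2*(sin(h) - 7)^2)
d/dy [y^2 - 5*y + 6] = 2*y - 5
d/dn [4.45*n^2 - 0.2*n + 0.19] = 8.9*n - 0.2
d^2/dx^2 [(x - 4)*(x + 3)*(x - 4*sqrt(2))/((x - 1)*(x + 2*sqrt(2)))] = 24*(x^3 - 6*x^2 + 12*sqrt(2)*x^2 - 18*sqrt(2)*x + 54*x - 26 + 38*sqrt(2))/(x^6 - 3*x^5 + 6*sqrt(2)*x^5 - 18*sqrt(2)*x^4 + 27*x^4 - 73*x^3 + 34*sqrt(2)*x^3 - 54*sqrt(2)*x^2 + 72*x^2 - 24*x + 48*sqrt(2)*x - 16*sqrt(2))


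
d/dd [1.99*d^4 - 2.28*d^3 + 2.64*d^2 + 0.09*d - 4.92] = 7.96*d^3 - 6.84*d^2 + 5.28*d + 0.09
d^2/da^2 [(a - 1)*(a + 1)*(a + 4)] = 6*a + 8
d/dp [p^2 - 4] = 2*p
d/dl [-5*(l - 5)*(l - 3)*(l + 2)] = -15*l^2 + 60*l + 5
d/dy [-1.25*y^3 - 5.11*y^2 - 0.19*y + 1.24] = -3.75*y^2 - 10.22*y - 0.19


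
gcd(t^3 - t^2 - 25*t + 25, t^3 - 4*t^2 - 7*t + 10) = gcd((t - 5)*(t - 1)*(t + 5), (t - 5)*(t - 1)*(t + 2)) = t^2 - 6*t + 5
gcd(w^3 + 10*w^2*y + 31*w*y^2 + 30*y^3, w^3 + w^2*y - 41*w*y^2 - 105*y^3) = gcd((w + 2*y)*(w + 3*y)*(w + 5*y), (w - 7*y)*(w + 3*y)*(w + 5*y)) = w^2 + 8*w*y + 15*y^2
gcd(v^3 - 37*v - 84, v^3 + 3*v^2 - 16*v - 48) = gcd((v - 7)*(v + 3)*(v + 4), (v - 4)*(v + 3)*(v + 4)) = v^2 + 7*v + 12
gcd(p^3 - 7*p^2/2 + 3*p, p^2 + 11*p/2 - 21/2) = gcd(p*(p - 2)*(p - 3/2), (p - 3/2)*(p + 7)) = p - 3/2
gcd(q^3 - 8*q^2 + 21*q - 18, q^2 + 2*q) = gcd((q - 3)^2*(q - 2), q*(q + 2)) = 1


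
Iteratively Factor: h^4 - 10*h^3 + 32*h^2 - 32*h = (h - 2)*(h^3 - 8*h^2 + 16*h) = (h - 4)*(h - 2)*(h^2 - 4*h) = (h - 4)^2*(h - 2)*(h)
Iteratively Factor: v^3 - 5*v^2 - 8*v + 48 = (v + 3)*(v^2 - 8*v + 16) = (v - 4)*(v + 3)*(v - 4)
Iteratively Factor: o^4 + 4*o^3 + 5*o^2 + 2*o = (o + 1)*(o^3 + 3*o^2 + 2*o) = (o + 1)^2*(o^2 + 2*o) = o*(o + 1)^2*(o + 2)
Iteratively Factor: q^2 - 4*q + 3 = (q - 3)*(q - 1)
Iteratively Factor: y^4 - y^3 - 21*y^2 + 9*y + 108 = (y - 3)*(y^3 + 2*y^2 - 15*y - 36) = (y - 4)*(y - 3)*(y^2 + 6*y + 9) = (y - 4)*(y - 3)*(y + 3)*(y + 3)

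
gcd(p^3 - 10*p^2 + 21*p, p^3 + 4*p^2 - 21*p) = p^2 - 3*p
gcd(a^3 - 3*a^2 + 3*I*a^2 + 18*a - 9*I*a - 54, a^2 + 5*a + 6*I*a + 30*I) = a + 6*I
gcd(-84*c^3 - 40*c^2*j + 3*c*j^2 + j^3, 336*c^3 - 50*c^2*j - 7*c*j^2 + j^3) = 42*c^2 - c*j - j^2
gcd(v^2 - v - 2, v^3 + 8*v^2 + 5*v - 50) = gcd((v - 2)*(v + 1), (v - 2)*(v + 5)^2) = v - 2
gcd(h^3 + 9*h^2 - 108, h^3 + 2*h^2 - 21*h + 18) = h^2 + 3*h - 18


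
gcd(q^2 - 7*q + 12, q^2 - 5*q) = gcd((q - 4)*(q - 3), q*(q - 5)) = 1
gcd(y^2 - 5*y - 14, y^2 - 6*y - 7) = y - 7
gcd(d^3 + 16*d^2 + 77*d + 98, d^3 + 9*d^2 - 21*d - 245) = d^2 + 14*d + 49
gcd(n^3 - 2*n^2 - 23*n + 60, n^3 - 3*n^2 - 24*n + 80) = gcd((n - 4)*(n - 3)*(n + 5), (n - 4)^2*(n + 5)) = n^2 + n - 20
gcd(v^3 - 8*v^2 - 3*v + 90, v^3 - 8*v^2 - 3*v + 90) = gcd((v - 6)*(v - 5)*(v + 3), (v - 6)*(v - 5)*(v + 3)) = v^3 - 8*v^2 - 3*v + 90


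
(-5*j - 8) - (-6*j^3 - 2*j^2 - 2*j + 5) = 6*j^3 + 2*j^2 - 3*j - 13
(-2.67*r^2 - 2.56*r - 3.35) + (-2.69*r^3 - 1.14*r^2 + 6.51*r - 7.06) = -2.69*r^3 - 3.81*r^2 + 3.95*r - 10.41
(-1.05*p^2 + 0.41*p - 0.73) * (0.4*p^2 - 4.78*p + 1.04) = -0.42*p^4 + 5.183*p^3 - 3.3438*p^2 + 3.9158*p - 0.7592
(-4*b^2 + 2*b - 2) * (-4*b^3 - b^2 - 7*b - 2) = 16*b^5 - 4*b^4 + 34*b^3 - 4*b^2 + 10*b + 4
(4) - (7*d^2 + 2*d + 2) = -7*d^2 - 2*d + 2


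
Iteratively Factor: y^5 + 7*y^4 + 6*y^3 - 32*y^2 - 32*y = (y)*(y^4 + 7*y^3 + 6*y^2 - 32*y - 32) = y*(y - 2)*(y^3 + 9*y^2 + 24*y + 16) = y*(y - 2)*(y + 4)*(y^2 + 5*y + 4) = y*(y - 2)*(y + 4)^2*(y + 1)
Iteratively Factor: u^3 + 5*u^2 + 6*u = (u + 3)*(u^2 + 2*u) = (u + 2)*(u + 3)*(u)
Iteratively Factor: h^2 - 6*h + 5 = (h - 1)*(h - 5)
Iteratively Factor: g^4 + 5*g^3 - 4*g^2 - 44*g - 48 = (g + 2)*(g^3 + 3*g^2 - 10*g - 24) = (g + 2)*(g + 4)*(g^2 - g - 6) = (g - 3)*(g + 2)*(g + 4)*(g + 2)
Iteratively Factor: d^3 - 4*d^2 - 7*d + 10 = (d - 1)*(d^2 - 3*d - 10) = (d - 1)*(d + 2)*(d - 5)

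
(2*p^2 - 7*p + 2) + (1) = 2*p^2 - 7*p + 3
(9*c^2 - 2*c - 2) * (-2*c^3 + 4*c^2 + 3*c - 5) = -18*c^5 + 40*c^4 + 23*c^3 - 59*c^2 + 4*c + 10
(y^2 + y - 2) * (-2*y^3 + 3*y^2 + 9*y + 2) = -2*y^5 + y^4 + 16*y^3 + 5*y^2 - 16*y - 4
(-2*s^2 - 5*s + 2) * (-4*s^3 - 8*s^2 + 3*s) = 8*s^5 + 36*s^4 + 26*s^3 - 31*s^2 + 6*s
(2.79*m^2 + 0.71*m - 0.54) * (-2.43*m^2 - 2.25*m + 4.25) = -6.7797*m^4 - 8.0028*m^3 + 11.5722*m^2 + 4.2325*m - 2.295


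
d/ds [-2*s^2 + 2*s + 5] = 2 - 4*s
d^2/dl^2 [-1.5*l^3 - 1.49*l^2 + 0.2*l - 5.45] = -9.0*l - 2.98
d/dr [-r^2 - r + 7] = -2*r - 1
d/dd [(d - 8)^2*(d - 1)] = (d - 8)*(3*d - 10)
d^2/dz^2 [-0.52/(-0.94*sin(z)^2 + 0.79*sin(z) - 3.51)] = (-1.837888*sin(z)^4 + 1.158456*sin(z)^3 + 9.295052*sin(z)^2 - 3.75882*sin(z) - 2.782312)/(0.94*sin(z)^2 - 0.79*sin(z) + 3.51)^3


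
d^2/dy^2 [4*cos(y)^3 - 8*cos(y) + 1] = 4*(9*sin(y)^2 - 1)*cos(y)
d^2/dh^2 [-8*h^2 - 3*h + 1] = -16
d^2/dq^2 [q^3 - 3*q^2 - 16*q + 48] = 6*q - 6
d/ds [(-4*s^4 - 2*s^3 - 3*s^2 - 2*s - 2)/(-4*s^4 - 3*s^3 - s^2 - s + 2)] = (4*s^6 - 16*s^5 - 19*s^4 - 72*s^3 - 29*s^2 - 16*s - 6)/(16*s^8 + 24*s^7 + 17*s^6 + 14*s^5 - 9*s^4 - 10*s^3 - 3*s^2 - 4*s + 4)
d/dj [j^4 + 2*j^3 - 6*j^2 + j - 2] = 4*j^3 + 6*j^2 - 12*j + 1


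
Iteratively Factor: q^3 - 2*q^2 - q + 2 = (q - 1)*(q^2 - q - 2) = (q - 2)*(q - 1)*(q + 1)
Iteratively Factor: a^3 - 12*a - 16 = (a + 2)*(a^2 - 2*a - 8) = (a + 2)^2*(a - 4)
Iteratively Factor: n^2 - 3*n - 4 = (n + 1)*(n - 4)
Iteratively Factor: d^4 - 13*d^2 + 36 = (d + 2)*(d^3 - 2*d^2 - 9*d + 18) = (d + 2)*(d + 3)*(d^2 - 5*d + 6) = (d - 3)*(d + 2)*(d + 3)*(d - 2)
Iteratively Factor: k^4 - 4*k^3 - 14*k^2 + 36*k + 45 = (k + 1)*(k^3 - 5*k^2 - 9*k + 45) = (k - 3)*(k + 1)*(k^2 - 2*k - 15) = (k - 3)*(k + 1)*(k + 3)*(k - 5)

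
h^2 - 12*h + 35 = (h - 7)*(h - 5)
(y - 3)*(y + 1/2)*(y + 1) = y^3 - 3*y^2/2 - 4*y - 3/2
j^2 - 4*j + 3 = (j - 3)*(j - 1)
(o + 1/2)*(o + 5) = o^2 + 11*o/2 + 5/2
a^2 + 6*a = a*(a + 6)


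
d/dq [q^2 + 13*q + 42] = 2*q + 13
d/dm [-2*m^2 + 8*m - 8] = 8 - 4*m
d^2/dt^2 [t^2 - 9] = 2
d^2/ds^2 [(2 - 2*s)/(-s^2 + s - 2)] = 4*((2 - 3*s)*(s^2 - s + 2) + (s - 1)*(2*s - 1)^2)/(s^2 - s + 2)^3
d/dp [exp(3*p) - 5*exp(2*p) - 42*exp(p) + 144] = (3*exp(2*p) - 10*exp(p) - 42)*exp(p)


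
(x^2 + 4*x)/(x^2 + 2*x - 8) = x/(x - 2)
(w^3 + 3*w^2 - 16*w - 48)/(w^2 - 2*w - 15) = (w^2 - 16)/(w - 5)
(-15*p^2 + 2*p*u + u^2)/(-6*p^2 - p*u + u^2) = (5*p + u)/(2*p + u)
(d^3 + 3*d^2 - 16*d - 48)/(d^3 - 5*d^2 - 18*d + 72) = (d^2 - d - 12)/(d^2 - 9*d + 18)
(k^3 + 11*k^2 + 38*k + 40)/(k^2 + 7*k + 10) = k + 4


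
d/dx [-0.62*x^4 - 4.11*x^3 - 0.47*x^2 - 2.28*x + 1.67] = -2.48*x^3 - 12.33*x^2 - 0.94*x - 2.28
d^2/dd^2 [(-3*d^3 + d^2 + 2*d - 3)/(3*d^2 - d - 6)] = 6*(-12*d^3 - 27*d^2 - 63*d - 11)/(27*d^6 - 27*d^5 - 153*d^4 + 107*d^3 + 306*d^2 - 108*d - 216)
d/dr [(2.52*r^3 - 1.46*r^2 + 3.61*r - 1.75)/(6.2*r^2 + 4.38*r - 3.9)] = (15.624*r^4 + 22.0752*r^3 - 58.2608*r^2 + 33.088*r - 6.414)/(38.44*r^4 + 54.312*r^3 - 29.1756*r^2 - 34.164*r + 15.21)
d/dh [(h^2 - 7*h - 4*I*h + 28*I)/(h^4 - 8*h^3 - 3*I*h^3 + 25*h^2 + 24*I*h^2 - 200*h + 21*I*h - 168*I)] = (-2*h^5 + h^4*(29 + 15*I) + h^3*(-88 - 218*I) + h^2*(-373 + 961*I) + h*(1344 - 1736*I) - 84 + 6776*I)/(h^8 + h^7*(-16 - 6*I) + h^6*(105 + 96*I) + h^5*(-656 - 492*I) + h^4*(3375 + 1728*I) + h^3*(-12016 - 5862*I) + h^2*(47623 - 16800*I) + h*(7056 + 67200*I) - 28224)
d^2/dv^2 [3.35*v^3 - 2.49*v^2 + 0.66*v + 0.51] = 20.1*v - 4.98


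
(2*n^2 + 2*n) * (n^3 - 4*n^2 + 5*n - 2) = 2*n^5 - 6*n^4 + 2*n^3 + 6*n^2 - 4*n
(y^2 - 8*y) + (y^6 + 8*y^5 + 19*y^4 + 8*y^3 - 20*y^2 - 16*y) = y^6 + 8*y^5 + 19*y^4 + 8*y^3 - 19*y^2 - 24*y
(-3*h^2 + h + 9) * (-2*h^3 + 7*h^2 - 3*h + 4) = 6*h^5 - 23*h^4 - 2*h^3 + 48*h^2 - 23*h + 36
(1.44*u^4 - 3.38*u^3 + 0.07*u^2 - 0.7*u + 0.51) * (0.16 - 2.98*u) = -4.2912*u^5 + 10.3028*u^4 - 0.7494*u^3 + 2.0972*u^2 - 1.6318*u + 0.0816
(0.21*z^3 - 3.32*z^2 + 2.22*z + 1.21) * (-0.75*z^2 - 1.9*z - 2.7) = -0.1575*z^5 + 2.091*z^4 + 4.076*z^3 + 3.8385*z^2 - 8.293*z - 3.267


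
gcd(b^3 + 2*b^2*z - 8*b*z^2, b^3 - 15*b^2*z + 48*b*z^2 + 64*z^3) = 1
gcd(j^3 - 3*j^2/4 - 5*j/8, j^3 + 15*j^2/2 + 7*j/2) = j^2 + j/2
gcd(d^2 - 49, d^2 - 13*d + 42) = d - 7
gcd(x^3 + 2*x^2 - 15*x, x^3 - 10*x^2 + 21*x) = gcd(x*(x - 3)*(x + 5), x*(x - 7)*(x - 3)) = x^2 - 3*x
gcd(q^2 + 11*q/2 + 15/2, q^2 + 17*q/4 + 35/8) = q + 5/2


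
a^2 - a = a*(a - 1)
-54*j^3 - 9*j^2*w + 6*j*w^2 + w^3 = (-3*j + w)*(3*j + w)*(6*j + w)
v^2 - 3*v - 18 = (v - 6)*(v + 3)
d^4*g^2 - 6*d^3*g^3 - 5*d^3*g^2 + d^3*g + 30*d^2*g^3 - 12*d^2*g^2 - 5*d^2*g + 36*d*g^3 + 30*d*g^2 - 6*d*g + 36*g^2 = (d - 6)*(d - 6*g)*(d*g + 1)*(d*g + g)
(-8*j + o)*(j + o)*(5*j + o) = -40*j^3 - 43*j^2*o - 2*j*o^2 + o^3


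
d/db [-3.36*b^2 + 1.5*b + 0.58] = 1.5 - 6.72*b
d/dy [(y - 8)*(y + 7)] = 2*y - 1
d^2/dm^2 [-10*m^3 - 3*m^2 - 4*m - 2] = -60*m - 6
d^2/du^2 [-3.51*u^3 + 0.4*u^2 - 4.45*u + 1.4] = 0.8 - 21.06*u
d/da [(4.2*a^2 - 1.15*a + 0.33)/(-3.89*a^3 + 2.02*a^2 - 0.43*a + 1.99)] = (16.338*a^4 - 8.947*a^3 + 4.3681*a^2 + 15.3828*a - 2.1466)/(15.1321*a^6 - 15.7156*a^5 + 7.4258*a^4 - 17.2194*a^3 + 8.2245*a^2 - 1.7114*a + 3.9601)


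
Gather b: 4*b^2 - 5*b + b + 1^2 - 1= 4*b^2 - 4*b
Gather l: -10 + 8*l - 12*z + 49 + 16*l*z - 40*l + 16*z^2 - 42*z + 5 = l*(16*z - 32) + 16*z^2 - 54*z + 44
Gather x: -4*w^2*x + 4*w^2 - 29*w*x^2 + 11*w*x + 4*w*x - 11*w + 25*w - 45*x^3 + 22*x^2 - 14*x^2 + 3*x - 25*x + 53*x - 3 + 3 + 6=4*w^2 + 14*w - 45*x^3 + x^2*(8 - 29*w) + x*(-4*w^2 + 15*w + 31) + 6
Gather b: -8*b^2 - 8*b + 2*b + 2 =-8*b^2 - 6*b + 2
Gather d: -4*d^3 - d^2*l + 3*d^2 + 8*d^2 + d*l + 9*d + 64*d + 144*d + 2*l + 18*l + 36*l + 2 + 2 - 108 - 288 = -4*d^3 + d^2*(11 - l) + d*(l + 217) + 56*l - 392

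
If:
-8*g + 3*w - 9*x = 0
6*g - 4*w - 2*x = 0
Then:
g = -3*x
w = -5*x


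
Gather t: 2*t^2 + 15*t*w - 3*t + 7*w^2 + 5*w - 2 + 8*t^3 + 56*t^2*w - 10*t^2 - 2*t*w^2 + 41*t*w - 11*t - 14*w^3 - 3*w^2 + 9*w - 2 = 8*t^3 + t^2*(56*w - 8) + t*(-2*w^2 + 56*w - 14) - 14*w^3 + 4*w^2 + 14*w - 4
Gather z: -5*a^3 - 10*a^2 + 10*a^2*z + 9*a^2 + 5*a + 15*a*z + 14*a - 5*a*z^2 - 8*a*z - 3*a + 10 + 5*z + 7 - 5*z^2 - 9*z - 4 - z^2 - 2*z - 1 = -5*a^3 - a^2 + 16*a + z^2*(-5*a - 6) + z*(10*a^2 + 7*a - 6) + 12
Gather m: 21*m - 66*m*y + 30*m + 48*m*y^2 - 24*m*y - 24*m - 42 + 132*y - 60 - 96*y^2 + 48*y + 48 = m*(48*y^2 - 90*y + 27) - 96*y^2 + 180*y - 54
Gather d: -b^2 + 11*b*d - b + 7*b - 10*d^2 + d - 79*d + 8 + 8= -b^2 + 6*b - 10*d^2 + d*(11*b - 78) + 16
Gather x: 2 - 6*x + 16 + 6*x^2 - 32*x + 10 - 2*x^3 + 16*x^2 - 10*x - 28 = -2*x^3 + 22*x^2 - 48*x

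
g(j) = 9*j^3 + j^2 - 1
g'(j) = 27*j^2 + 2*j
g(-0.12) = -1.00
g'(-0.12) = 0.15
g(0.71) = 2.73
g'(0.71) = 15.03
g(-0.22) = -1.05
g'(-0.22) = 0.87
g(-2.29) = -103.84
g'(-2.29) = 137.01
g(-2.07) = -76.54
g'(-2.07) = 111.55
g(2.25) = 106.58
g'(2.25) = 141.19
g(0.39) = -0.31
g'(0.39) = 4.89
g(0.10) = -0.98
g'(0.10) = 0.47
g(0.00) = -1.00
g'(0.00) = 0.00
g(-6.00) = -1909.00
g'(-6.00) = 960.00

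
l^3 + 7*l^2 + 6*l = l*(l + 1)*(l + 6)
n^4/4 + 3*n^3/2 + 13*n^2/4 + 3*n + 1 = (n/2 + 1/2)*(n/2 + 1)*(n + 1)*(n + 2)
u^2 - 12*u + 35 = (u - 7)*(u - 5)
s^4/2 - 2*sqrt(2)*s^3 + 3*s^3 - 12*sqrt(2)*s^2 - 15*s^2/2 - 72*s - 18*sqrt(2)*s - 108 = (s/2 + sqrt(2))*(s + 3)^2*(s - 6*sqrt(2))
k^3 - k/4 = k*(k - 1/2)*(k + 1/2)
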